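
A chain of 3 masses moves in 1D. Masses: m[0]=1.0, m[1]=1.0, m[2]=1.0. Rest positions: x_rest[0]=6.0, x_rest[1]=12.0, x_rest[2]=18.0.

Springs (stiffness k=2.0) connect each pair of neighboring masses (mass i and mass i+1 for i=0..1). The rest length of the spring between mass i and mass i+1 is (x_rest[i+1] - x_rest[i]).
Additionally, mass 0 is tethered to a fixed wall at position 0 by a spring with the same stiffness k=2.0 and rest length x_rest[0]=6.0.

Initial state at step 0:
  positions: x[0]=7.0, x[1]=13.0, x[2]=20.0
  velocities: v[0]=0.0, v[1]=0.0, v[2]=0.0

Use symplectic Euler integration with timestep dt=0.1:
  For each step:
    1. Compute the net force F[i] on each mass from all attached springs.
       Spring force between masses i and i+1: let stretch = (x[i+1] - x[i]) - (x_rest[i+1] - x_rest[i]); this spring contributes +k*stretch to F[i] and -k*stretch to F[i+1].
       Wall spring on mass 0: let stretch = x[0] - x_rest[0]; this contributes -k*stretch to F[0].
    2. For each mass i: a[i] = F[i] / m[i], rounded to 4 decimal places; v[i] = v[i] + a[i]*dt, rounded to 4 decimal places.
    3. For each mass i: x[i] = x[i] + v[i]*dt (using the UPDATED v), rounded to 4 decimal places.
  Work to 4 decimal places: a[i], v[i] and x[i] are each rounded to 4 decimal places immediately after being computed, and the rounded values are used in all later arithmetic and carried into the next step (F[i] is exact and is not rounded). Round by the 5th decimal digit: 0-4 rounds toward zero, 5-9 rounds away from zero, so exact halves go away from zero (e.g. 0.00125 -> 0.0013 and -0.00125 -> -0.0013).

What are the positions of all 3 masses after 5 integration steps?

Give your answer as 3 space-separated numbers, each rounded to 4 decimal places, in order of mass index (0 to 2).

Step 0: x=[7.0000 13.0000 20.0000] v=[0.0000 0.0000 0.0000]
Step 1: x=[6.9800 13.0200 19.9800] v=[-0.2000 0.2000 -0.2000]
Step 2: x=[6.9412 13.0584 19.9408] v=[-0.3880 0.3840 -0.3920]
Step 3: x=[6.8859 13.1121 19.8840] v=[-0.5528 0.5370 -0.5685]
Step 4: x=[6.8174 13.1767 19.8117] v=[-0.6847 0.6461 -0.7229]
Step 5: x=[6.7398 13.2468 19.7267] v=[-0.7763 0.7012 -0.8499]

Answer: 6.7398 13.2468 19.7267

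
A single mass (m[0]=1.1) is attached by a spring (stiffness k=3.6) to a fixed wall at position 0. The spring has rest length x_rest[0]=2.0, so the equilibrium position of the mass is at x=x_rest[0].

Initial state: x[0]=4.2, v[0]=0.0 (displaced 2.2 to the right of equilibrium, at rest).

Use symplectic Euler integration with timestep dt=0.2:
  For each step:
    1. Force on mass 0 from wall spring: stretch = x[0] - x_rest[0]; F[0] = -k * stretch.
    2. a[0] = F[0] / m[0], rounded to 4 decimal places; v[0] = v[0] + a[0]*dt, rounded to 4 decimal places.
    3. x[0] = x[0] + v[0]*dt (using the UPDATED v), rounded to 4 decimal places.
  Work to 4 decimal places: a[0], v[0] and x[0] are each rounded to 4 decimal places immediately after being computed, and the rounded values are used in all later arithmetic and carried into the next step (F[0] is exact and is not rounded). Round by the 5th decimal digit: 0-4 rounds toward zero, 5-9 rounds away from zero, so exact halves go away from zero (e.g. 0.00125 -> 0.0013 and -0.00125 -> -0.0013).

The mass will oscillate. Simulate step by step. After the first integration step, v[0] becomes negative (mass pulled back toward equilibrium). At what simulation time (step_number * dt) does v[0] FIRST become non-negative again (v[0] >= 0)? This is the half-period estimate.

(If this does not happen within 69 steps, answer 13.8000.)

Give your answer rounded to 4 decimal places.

Step 0: x=[4.2000] v=[0.0000]
Step 1: x=[3.9120] v=[-1.4400]
Step 2: x=[3.3737] v=[-2.6915]
Step 3: x=[2.6556] v=[-3.5906]
Step 4: x=[1.8517] v=[-4.0197]
Step 5: x=[1.0672] v=[-3.9226]
Step 6: x=[0.4048] v=[-3.3120]
Step 7: x=[-0.0488] v=[-2.2679]
Step 8: x=[-0.2342] v=[-0.9269]
Step 9: x=[-0.1271] v=[0.5355]
First v>=0 after going negative at step 9, time=1.8000

Answer: 1.8000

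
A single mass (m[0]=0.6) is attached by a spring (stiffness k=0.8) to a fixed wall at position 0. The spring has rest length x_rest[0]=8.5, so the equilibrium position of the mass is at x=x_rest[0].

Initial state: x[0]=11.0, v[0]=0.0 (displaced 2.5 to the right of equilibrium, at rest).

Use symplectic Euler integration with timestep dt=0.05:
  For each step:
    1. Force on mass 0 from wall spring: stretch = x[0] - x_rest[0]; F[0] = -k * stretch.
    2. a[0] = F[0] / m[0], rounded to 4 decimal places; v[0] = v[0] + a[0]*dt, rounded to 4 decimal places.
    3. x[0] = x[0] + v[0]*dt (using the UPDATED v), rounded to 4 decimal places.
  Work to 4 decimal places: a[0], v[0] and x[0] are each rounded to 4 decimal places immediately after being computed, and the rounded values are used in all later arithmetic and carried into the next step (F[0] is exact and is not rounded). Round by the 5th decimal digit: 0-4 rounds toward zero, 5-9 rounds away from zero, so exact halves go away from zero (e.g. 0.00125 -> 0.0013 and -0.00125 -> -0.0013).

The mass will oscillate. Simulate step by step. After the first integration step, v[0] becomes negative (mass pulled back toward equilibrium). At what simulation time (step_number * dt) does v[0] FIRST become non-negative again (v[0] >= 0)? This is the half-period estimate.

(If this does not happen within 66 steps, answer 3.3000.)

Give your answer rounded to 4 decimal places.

Answer: 2.7500

Derivation:
Step 0: x=[11.0000] v=[0.0000]
Step 1: x=[10.9917] v=[-0.1667]
Step 2: x=[10.9751] v=[-0.3328]
Step 3: x=[10.9502] v=[-0.4978]
Step 4: x=[10.9171] v=[-0.6611]
Step 5: x=[10.8760] v=[-0.8222]
Step 6: x=[10.8270] v=[-0.9806]
Step 7: x=[10.7702] v=[-1.1357]
Step 8: x=[10.7059] v=[-1.2870]
Step 9: x=[10.6342] v=[-1.4341]
Step 10: x=[10.5554] v=[-1.5764]
Step 11: x=[10.4697] v=[-1.7134]
Step 12: x=[10.3775] v=[-1.8447]
Step 13: x=[10.2790] v=[-1.9699]
Step 14: x=[10.1746] v=[-2.0885]
Step 15: x=[10.0646] v=[-2.2001]
Step 16: x=[9.9494] v=[-2.3044]
Step 17: x=[9.8294] v=[-2.4010]
Step 18: x=[9.7049] v=[-2.4896]
Step 19: x=[9.5764] v=[-2.5699]
Step 20: x=[9.4443] v=[-2.6417]
Step 21: x=[9.3091] v=[-2.7047]
Step 22: x=[9.1712] v=[-2.7586]
Step 23: x=[9.0310] v=[-2.8033]
Step 24: x=[8.8891] v=[-2.8387]
Step 25: x=[8.7459] v=[-2.8646]
Step 26: x=[8.6019] v=[-2.8810]
Step 27: x=[8.4575] v=[-2.8878]
Step 28: x=[8.3133] v=[-2.8850]
Step 29: x=[8.1697] v=[-2.8726]
Step 30: x=[8.0272] v=[-2.8506]
Step 31: x=[7.8862] v=[-2.8191]
Step 32: x=[7.7473] v=[-2.7782]
Step 33: x=[7.6109] v=[-2.7280]
Step 34: x=[7.4775] v=[-2.6687]
Step 35: x=[7.3475] v=[-2.6005]
Step 36: x=[7.2213] v=[-2.5237]
Step 37: x=[7.0994] v=[-2.4385]
Step 38: x=[6.9821] v=[-2.3451]
Step 39: x=[6.8699] v=[-2.2439]
Step 40: x=[6.7631] v=[-2.1352]
Step 41: x=[6.6621] v=[-2.0194]
Step 42: x=[6.5673] v=[-1.8969]
Step 43: x=[6.4789] v=[-1.7681]
Step 44: x=[6.3972] v=[-1.6334]
Step 45: x=[6.3225] v=[-1.4932]
Step 46: x=[6.2551] v=[-1.3480]
Step 47: x=[6.1952] v=[-1.1983]
Step 48: x=[6.1430] v=[-1.0446]
Step 49: x=[6.0986] v=[-0.8875]
Step 50: x=[6.0622] v=[-0.7274]
Step 51: x=[6.0340] v=[-0.5649]
Step 52: x=[6.0140] v=[-0.4005]
Step 53: x=[6.0023] v=[-0.2348]
Step 54: x=[5.9989] v=[-0.0683]
Step 55: x=[6.0038] v=[0.0984]
First v>=0 after going negative at step 55, time=2.7500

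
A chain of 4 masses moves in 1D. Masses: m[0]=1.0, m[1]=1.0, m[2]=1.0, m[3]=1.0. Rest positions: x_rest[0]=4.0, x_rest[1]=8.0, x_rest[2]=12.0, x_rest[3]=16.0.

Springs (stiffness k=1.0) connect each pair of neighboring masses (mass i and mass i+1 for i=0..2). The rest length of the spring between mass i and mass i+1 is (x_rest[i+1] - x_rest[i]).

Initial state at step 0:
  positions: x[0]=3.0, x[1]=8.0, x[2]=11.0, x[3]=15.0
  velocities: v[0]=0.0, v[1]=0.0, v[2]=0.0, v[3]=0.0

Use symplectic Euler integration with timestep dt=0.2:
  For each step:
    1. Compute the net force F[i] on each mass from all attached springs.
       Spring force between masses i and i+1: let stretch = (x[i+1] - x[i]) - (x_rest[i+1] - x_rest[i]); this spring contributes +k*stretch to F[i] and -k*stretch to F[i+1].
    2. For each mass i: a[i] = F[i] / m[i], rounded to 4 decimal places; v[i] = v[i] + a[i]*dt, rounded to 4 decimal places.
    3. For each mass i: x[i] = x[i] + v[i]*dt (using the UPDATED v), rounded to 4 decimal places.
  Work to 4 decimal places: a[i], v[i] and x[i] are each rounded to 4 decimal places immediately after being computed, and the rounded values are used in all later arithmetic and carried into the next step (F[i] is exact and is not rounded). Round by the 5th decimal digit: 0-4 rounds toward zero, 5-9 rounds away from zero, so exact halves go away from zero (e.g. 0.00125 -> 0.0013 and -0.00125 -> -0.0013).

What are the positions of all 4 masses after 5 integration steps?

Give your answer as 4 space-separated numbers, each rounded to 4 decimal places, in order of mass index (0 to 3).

Answer: 3.4475 7.1034 11.4017 15.0475

Derivation:
Step 0: x=[3.0000 8.0000 11.0000 15.0000] v=[0.0000 0.0000 0.0000 0.0000]
Step 1: x=[3.0400 7.9200 11.0400 15.0000] v=[0.2000 -0.4000 0.2000 0.0000]
Step 2: x=[3.1152 7.7696 11.1136 15.0016] v=[0.3760 -0.7520 0.3680 0.0080]
Step 3: x=[3.2166 7.5668 11.2090 15.0077] v=[0.5069 -1.0141 0.4768 0.0304]
Step 4: x=[3.3320 7.3357 11.3106 15.0218] v=[0.5769 -1.1557 0.5081 0.0707]
Step 5: x=[3.4475 7.1034 11.4017 15.0475] v=[0.5776 -1.1615 0.4554 0.1285]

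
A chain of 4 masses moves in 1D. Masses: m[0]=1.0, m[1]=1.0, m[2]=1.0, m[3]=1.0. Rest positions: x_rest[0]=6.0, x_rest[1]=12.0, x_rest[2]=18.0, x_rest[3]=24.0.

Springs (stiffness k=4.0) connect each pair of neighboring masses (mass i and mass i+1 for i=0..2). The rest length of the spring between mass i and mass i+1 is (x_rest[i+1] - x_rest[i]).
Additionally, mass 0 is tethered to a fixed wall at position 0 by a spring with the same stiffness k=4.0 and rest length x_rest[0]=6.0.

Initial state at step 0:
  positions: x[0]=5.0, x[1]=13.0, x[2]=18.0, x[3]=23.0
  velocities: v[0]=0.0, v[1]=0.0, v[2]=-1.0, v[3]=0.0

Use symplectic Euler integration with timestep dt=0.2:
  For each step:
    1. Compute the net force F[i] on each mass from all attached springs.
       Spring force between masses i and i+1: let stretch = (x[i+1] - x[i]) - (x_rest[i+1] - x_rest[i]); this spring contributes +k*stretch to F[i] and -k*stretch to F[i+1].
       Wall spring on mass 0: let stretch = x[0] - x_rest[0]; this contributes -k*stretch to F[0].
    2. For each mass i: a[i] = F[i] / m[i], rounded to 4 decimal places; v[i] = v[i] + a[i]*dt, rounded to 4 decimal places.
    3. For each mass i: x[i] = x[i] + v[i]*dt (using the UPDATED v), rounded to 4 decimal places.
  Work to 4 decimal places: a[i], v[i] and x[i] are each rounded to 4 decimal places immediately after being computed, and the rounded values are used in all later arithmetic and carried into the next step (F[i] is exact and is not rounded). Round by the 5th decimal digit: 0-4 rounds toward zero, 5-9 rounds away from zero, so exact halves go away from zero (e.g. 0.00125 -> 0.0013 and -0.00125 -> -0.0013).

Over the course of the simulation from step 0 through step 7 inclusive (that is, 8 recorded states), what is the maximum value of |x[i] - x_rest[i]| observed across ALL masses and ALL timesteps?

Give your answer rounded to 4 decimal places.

Step 0: x=[5.0000 13.0000 18.0000 23.0000] v=[0.0000 0.0000 -1.0000 0.0000]
Step 1: x=[5.4800 12.5200 17.8000 23.1600] v=[2.4000 -2.4000 -1.0000 0.8000]
Step 2: x=[6.2096 11.7584 17.6128 23.4224] v=[3.6480 -3.8080 -0.9360 1.3120]
Step 3: x=[6.8335 11.0457 17.4184 23.7153] v=[3.1194 -3.5635 -0.9718 1.4643]
Step 4: x=[7.0380 10.6787 17.2119 23.9607] v=[1.0224 -1.8351 -1.0324 1.2268]
Step 5: x=[6.6989 10.7745 17.0399 24.0863] v=[-1.6954 0.4789 -0.8599 0.6278]
Step 6: x=[5.9401 11.2206 16.9929 24.0444] v=[-3.7940 2.2307 -0.2351 -0.2093]
Step 7: x=[5.0758 11.7454 17.1506 23.8343] v=[-4.3217 2.6241 0.7883 -1.0505]
Max displacement = 1.3213

Answer: 1.3213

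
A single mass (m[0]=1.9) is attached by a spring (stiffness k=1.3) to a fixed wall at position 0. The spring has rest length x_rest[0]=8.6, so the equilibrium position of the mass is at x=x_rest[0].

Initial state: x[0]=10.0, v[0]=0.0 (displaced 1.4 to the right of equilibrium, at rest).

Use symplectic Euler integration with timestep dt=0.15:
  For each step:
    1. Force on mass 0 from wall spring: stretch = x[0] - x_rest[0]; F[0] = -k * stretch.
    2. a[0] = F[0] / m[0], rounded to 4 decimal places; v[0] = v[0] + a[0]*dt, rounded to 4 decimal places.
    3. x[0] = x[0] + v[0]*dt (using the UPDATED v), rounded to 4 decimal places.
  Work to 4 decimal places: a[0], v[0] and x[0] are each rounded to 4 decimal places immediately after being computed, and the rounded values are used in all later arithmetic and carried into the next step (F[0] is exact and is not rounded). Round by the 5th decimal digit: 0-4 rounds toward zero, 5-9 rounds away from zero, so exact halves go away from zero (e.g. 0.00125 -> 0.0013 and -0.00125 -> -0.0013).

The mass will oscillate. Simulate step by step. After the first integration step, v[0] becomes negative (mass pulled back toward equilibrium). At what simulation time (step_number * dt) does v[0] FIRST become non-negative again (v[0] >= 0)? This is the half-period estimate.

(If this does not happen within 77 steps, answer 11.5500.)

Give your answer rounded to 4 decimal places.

Step 0: x=[10.0000] v=[0.0000]
Step 1: x=[9.9784] v=[-0.1437]
Step 2: x=[9.9356] v=[-0.2852]
Step 3: x=[9.8723] v=[-0.4223]
Step 4: x=[9.7894] v=[-0.5529]
Step 5: x=[9.6882] v=[-0.6750]
Step 6: x=[9.5702] v=[-0.7867]
Step 7: x=[9.4373] v=[-0.8863]
Step 8: x=[9.2915] v=[-0.9722]
Step 9: x=[9.1350] v=[-1.0432]
Step 10: x=[8.9703] v=[-1.0981]
Step 11: x=[8.7999] v=[-1.1361]
Step 12: x=[8.6264] v=[-1.1566]
Step 13: x=[8.4525] v=[-1.1593]
Step 14: x=[8.2809] v=[-1.1442]
Step 15: x=[8.1142] v=[-1.1115]
Step 16: x=[7.9550] v=[-1.0616]
Step 17: x=[7.8057] v=[-0.9954]
Step 18: x=[7.6686] v=[-0.9139]
Step 19: x=[7.5459] v=[-0.8183]
Step 20: x=[7.4394] v=[-0.7101]
Step 21: x=[7.3508] v=[-0.5910]
Step 22: x=[7.2814] v=[-0.4628]
Step 23: x=[7.2323] v=[-0.3275]
Step 24: x=[7.2042] v=[-0.1871]
Step 25: x=[7.1976] v=[-0.0439]
Step 26: x=[7.2126] v=[0.1000]
First v>=0 after going negative at step 26, time=3.9000

Answer: 3.9000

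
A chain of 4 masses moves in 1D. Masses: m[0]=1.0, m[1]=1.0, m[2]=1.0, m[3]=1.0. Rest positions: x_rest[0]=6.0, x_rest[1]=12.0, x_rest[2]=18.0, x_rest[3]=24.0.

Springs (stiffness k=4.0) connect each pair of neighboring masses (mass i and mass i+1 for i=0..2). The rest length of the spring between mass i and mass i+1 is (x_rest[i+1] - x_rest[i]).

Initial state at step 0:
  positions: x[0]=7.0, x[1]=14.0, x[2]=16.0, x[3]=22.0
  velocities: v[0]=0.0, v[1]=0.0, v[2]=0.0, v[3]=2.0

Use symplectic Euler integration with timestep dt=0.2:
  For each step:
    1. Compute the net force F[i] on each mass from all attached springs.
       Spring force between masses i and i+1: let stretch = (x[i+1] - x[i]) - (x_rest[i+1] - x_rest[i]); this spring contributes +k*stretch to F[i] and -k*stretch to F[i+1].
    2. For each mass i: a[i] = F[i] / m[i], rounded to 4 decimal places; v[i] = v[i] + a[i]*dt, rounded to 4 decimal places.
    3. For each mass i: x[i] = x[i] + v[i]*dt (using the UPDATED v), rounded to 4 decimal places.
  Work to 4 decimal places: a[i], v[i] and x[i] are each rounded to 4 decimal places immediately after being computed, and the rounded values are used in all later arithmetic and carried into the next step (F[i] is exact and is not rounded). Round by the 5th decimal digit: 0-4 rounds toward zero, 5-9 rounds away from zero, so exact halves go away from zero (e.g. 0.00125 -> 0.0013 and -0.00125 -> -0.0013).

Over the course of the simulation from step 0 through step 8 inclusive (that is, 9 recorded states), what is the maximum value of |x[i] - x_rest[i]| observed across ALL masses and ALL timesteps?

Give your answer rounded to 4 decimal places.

Answer: 2.9260

Derivation:
Step 0: x=[7.0000 14.0000 16.0000 22.0000] v=[0.0000 0.0000 0.0000 2.0000]
Step 1: x=[7.1600 13.2000 16.6400 22.4000] v=[0.8000 -4.0000 3.2000 2.0000]
Step 2: x=[7.3264 11.9840 17.6512 22.8384] v=[0.8320 -6.0800 5.0560 2.1920]
Step 3: x=[7.2780 10.9295 18.5856 23.4068] v=[-0.2419 -5.2723 4.6720 2.8422]
Step 4: x=[6.8539 10.5158 19.0664 24.1638] v=[-2.1207 -2.0686 2.4041 3.7852]
Step 5: x=[6.0557 10.8843 18.9947 25.0653] v=[-3.9912 1.8424 -0.3585 4.5073]
Step 6: x=[5.0700 11.7779 18.5966 25.9555] v=[-4.9283 4.4678 -1.9903 4.4508]
Step 7: x=[4.1976 12.6892 18.2850 26.6282] v=[-4.3620 4.5564 -1.5581 3.3637]
Step 8: x=[3.7239 13.1372 18.4130 26.9260] v=[-2.3687 2.2398 0.6398 1.4891]
Max displacement = 2.9260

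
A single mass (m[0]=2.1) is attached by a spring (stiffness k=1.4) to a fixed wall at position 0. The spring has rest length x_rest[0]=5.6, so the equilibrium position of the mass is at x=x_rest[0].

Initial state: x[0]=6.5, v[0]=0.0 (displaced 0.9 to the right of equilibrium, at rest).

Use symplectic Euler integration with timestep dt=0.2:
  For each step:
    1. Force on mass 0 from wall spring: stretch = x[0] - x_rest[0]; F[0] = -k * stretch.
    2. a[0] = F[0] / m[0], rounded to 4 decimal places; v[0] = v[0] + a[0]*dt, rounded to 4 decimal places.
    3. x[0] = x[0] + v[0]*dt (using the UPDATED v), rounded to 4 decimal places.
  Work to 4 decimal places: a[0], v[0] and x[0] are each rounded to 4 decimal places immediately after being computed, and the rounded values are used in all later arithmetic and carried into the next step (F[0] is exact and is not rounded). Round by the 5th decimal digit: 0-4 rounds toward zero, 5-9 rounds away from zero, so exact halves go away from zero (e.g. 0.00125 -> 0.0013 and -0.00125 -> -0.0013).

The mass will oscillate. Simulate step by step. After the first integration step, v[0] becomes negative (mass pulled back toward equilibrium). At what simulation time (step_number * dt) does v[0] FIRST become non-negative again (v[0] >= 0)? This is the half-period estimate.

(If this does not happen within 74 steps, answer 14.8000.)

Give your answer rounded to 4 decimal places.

Step 0: x=[6.5000] v=[0.0000]
Step 1: x=[6.4760] v=[-0.1200]
Step 2: x=[6.4286] v=[-0.2368]
Step 3: x=[6.3591] v=[-0.3473]
Step 4: x=[6.2694] v=[-0.4485]
Step 5: x=[6.1618] v=[-0.5378]
Step 6: x=[6.0393] v=[-0.6127]
Step 7: x=[5.9050] v=[-0.6713]
Step 8: x=[5.7626] v=[-0.7120]
Step 9: x=[5.6159] v=[-0.7337]
Step 10: x=[5.4687] v=[-0.7358]
Step 11: x=[5.3250] v=[-0.7183]
Step 12: x=[5.1887] v=[-0.6816]
Step 13: x=[5.0633] v=[-0.6268]
Step 14: x=[4.9523] v=[-0.5552]
Step 15: x=[4.8585] v=[-0.4688]
Step 16: x=[4.7845] v=[-0.3699]
Step 17: x=[4.7323] v=[-0.2612]
Step 18: x=[4.7032] v=[-0.1455]
Step 19: x=[4.6980] v=[-0.0259]
Step 20: x=[4.7169] v=[0.0944]
First v>=0 after going negative at step 20, time=4.0000

Answer: 4.0000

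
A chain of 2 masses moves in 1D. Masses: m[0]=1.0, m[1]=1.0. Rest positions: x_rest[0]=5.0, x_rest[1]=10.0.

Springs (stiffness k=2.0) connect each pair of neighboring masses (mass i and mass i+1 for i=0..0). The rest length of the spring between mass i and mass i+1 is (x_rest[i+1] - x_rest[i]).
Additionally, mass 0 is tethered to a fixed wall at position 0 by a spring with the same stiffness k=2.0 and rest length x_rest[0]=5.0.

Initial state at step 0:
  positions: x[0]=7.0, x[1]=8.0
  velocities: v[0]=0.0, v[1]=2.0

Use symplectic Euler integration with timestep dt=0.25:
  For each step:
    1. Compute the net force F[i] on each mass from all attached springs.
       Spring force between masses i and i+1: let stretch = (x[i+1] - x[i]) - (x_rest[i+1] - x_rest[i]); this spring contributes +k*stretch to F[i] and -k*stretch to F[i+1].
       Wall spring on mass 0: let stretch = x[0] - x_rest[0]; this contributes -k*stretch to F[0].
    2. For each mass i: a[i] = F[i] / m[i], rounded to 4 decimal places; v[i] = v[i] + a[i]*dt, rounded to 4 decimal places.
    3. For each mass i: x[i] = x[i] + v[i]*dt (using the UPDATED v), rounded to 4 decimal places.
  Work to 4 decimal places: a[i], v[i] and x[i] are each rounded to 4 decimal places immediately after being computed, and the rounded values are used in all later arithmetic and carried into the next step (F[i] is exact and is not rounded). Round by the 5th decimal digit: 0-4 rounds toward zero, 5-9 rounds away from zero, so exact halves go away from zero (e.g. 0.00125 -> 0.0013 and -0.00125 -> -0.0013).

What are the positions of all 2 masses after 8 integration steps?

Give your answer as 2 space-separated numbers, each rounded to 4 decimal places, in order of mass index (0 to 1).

Answer: 7.0490 11.2181

Derivation:
Step 0: x=[7.0000 8.0000] v=[0.0000 2.0000]
Step 1: x=[6.2500 9.0000] v=[-3.0000 4.0000]
Step 2: x=[5.0625 10.2813] v=[-4.7500 5.1250]
Step 3: x=[3.8945 11.5352] v=[-4.6719 5.0156]
Step 4: x=[3.1948 12.4590] v=[-2.7988 3.6953]
Step 5: x=[3.2538 12.8498] v=[0.2359 1.5632]
Step 6: x=[4.1056 12.6661] v=[3.4070 -0.7348]
Step 7: x=[5.5142 12.0373] v=[5.6345 -2.5151]
Step 8: x=[7.0490 11.2181] v=[6.1390 -3.2767]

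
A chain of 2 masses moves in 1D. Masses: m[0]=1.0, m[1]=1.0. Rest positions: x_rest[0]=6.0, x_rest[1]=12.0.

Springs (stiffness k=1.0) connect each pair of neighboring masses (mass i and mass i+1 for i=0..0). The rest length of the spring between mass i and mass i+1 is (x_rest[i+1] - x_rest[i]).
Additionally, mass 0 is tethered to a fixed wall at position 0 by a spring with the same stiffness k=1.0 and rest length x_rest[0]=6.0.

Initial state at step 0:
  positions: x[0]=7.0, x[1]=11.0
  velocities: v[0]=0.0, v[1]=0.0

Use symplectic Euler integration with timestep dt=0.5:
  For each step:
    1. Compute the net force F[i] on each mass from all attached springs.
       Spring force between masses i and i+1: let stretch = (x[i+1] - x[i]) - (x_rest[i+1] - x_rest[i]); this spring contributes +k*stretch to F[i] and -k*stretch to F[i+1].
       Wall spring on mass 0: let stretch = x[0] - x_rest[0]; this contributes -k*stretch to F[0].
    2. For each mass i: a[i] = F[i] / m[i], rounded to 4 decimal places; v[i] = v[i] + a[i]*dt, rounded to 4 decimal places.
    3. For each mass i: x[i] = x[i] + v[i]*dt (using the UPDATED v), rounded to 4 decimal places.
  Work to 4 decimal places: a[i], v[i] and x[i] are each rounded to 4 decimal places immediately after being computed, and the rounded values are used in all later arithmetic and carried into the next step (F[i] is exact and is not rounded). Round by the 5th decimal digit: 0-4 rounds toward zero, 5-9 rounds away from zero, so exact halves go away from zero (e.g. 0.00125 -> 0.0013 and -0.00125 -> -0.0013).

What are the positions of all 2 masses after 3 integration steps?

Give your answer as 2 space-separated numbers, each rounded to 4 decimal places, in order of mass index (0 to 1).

Answer: 4.6719 12.6407

Derivation:
Step 0: x=[7.0000 11.0000] v=[0.0000 0.0000]
Step 1: x=[6.2500 11.5000] v=[-1.5000 1.0000]
Step 2: x=[5.2500 12.1875] v=[-2.0000 1.3750]
Step 3: x=[4.6719 12.6407] v=[-1.1563 0.9063]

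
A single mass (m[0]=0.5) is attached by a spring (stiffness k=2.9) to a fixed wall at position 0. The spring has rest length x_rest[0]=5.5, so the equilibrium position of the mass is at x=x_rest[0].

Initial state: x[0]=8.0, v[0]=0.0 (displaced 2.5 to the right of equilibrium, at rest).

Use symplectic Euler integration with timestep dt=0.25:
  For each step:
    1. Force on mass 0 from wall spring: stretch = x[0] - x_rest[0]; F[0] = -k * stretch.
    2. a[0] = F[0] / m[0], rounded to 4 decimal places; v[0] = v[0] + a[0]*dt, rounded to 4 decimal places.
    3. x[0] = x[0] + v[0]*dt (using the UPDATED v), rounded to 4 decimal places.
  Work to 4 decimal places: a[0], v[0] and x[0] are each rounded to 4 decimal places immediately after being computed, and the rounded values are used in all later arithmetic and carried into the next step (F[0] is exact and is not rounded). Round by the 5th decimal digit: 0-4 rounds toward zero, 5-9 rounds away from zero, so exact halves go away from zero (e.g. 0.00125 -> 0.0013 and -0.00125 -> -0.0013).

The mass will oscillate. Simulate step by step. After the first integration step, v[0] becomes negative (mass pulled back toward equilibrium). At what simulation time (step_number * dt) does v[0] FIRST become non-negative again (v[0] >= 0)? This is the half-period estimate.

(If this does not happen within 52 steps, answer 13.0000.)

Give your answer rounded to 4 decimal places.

Answer: 1.5000

Derivation:
Step 0: x=[8.0000] v=[0.0000]
Step 1: x=[7.0938] v=[-3.6250]
Step 2: x=[5.6098] v=[-5.9360]
Step 3: x=[4.0860] v=[-6.0952]
Step 4: x=[3.0748] v=[-4.0449]
Step 5: x=[2.9427] v=[-0.5284]
Step 6: x=[3.7376] v=[3.1797]
First v>=0 after going negative at step 6, time=1.5000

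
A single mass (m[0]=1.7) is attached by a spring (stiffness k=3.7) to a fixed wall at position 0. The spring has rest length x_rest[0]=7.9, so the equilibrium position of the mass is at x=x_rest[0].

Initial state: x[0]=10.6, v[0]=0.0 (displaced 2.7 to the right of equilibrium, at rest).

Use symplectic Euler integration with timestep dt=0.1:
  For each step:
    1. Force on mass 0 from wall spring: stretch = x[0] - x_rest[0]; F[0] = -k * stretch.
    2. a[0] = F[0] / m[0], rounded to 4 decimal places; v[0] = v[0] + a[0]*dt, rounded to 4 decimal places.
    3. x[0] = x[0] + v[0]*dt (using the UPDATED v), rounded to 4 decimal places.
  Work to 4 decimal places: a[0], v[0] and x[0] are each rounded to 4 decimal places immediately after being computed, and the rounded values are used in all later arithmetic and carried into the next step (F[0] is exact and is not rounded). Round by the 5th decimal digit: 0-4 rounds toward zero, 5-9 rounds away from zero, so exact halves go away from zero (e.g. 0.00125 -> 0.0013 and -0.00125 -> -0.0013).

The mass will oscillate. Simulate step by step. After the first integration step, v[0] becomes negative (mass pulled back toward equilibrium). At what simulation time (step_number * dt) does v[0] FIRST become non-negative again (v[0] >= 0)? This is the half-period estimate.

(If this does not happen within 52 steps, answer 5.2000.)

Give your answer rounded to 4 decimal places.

Step 0: x=[10.6000] v=[0.0000]
Step 1: x=[10.5412] v=[-0.5877]
Step 2: x=[10.4249] v=[-1.1626]
Step 3: x=[10.2537] v=[-1.7121]
Step 4: x=[10.0313] v=[-2.2244]
Step 5: x=[9.7625] v=[-2.6883]
Step 6: x=[9.4531] v=[-3.0937]
Step 7: x=[9.1099] v=[-3.4317]
Step 8: x=[8.7404] v=[-3.6950]
Step 9: x=[8.3526] v=[-3.8779]
Step 10: x=[7.9550] v=[-3.9764]
Step 11: x=[7.5562] v=[-3.9884]
Step 12: x=[7.1648] v=[-3.9136]
Step 13: x=[6.7894] v=[-3.7536]
Step 14: x=[6.4382] v=[-3.5119]
Step 15: x=[6.1188] v=[-3.1937]
Step 16: x=[5.8382] v=[-2.8060]
Step 17: x=[5.6025] v=[-2.3573]
Step 18: x=[5.4168] v=[-1.8573]
Step 19: x=[5.2851] v=[-1.3168]
Step 20: x=[5.2103] v=[-0.7477]
Step 21: x=[5.1941] v=[-0.1623]
Step 22: x=[5.2368] v=[0.4266]
First v>=0 after going negative at step 22, time=2.2000

Answer: 2.2000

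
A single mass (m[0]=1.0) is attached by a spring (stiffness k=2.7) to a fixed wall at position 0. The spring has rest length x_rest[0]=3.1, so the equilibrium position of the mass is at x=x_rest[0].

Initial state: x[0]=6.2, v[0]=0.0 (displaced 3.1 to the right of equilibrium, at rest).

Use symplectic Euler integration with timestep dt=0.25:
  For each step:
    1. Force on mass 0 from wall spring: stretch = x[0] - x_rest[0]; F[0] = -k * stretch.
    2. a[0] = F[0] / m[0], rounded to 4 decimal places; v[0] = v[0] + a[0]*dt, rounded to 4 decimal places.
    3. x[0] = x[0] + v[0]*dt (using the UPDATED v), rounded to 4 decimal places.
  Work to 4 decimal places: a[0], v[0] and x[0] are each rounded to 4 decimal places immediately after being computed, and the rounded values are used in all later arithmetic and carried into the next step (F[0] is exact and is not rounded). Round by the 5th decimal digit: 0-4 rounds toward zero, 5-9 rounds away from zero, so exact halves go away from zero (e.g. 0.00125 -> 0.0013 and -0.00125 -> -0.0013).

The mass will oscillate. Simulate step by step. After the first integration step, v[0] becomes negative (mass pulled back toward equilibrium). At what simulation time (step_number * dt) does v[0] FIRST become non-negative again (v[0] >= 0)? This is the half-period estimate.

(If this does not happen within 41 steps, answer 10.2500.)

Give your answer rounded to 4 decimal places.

Answer: 2.0000

Derivation:
Step 0: x=[6.2000] v=[0.0000]
Step 1: x=[5.6769] v=[-2.0925]
Step 2: x=[4.7189] v=[-3.8319]
Step 3: x=[3.4877] v=[-4.9247]
Step 4: x=[2.1911] v=[-5.1864]
Step 5: x=[1.0479] v=[-4.5729]
Step 6: x=[0.2510] v=[-3.1877]
Step 7: x=[-0.0652] v=[-1.2646]
Step 8: x=[0.1528] v=[0.8719]
First v>=0 after going negative at step 8, time=2.0000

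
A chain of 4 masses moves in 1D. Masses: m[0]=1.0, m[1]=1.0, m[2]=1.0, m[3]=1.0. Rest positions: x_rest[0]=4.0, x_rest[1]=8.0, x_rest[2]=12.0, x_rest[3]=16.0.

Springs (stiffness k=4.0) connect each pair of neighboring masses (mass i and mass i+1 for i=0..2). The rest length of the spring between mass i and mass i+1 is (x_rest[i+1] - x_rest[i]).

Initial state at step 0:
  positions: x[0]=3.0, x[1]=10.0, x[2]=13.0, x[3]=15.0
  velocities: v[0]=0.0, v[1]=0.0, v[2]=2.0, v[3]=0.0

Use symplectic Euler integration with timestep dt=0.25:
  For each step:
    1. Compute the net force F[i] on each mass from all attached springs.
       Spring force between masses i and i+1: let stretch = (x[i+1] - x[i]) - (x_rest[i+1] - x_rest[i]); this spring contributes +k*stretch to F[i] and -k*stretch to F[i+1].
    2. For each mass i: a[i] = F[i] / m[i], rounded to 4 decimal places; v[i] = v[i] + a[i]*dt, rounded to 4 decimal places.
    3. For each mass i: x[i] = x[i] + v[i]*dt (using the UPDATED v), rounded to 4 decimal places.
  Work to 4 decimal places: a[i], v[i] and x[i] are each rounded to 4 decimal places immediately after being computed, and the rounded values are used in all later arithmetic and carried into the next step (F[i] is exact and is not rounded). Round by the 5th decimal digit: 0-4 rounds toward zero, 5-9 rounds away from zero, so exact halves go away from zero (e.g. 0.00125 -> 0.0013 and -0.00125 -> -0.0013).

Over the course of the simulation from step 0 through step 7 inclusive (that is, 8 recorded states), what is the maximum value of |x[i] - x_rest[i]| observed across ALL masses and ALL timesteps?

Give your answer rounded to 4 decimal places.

Answer: 2.3887

Derivation:
Step 0: x=[3.0000 10.0000 13.0000 15.0000] v=[0.0000 0.0000 2.0000 0.0000]
Step 1: x=[3.7500 9.0000 13.2500 15.5000] v=[3.0000 -4.0000 1.0000 2.0000]
Step 2: x=[4.8125 7.7500 13.0000 16.4375] v=[4.2500 -5.0000 -1.0000 3.7500]
Step 3: x=[5.6094 7.0781 12.2969 17.5156] v=[3.1875 -2.6875 -2.8125 4.3125]
Step 4: x=[5.7735 7.3438 11.5938 18.2891] v=[0.6562 1.0626 -2.8126 3.0938]
Step 5: x=[5.3301 8.2794 11.5020 18.3887] v=[-1.7735 3.7423 -0.3673 0.3985]
Step 6: x=[4.6241 9.2833 12.3262 17.7667] v=[-2.8242 4.0156 3.2968 -2.4882]
Step 7: x=[4.0829 9.8831 13.7498 16.7845] v=[-2.1650 2.3993 5.6944 -3.9287]
Max displacement = 2.3887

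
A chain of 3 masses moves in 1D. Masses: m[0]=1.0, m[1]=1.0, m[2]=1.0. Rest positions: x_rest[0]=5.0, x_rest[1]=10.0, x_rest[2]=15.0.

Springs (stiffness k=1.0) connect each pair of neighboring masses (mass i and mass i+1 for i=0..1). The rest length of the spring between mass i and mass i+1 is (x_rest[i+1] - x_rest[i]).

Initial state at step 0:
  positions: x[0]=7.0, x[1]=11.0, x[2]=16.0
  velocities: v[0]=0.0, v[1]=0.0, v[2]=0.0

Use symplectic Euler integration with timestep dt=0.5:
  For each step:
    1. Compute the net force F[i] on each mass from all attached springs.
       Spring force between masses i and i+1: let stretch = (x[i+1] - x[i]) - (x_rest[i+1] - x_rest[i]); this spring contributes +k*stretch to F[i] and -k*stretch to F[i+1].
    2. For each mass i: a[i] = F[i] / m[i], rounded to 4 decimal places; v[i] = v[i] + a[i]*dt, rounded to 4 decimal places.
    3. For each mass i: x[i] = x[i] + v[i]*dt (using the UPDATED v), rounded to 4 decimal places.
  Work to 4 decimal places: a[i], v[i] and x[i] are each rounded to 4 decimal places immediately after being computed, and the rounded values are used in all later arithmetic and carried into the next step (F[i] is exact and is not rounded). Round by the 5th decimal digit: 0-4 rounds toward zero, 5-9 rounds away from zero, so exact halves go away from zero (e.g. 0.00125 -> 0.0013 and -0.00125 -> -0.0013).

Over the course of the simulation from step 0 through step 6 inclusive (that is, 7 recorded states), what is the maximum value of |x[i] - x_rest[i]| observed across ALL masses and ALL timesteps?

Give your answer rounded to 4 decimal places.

Answer: 2.0102

Derivation:
Step 0: x=[7.0000 11.0000 16.0000] v=[0.0000 0.0000 0.0000]
Step 1: x=[6.7500 11.2500 16.0000] v=[-0.5000 0.5000 0.0000]
Step 2: x=[6.3750 11.5625 16.0625] v=[-0.7500 0.6250 0.1250]
Step 3: x=[6.0469 11.7032 16.2500] v=[-0.6563 0.2813 0.3750]
Step 4: x=[5.8828 11.5665 16.5508] v=[-0.3282 -0.2735 0.6016]
Step 5: x=[5.8897 11.2549 16.8556] v=[0.0137 -0.6232 0.6095]
Step 6: x=[5.9879 11.0022 17.0102] v=[0.1963 -0.5055 0.3092]
Max displacement = 2.0102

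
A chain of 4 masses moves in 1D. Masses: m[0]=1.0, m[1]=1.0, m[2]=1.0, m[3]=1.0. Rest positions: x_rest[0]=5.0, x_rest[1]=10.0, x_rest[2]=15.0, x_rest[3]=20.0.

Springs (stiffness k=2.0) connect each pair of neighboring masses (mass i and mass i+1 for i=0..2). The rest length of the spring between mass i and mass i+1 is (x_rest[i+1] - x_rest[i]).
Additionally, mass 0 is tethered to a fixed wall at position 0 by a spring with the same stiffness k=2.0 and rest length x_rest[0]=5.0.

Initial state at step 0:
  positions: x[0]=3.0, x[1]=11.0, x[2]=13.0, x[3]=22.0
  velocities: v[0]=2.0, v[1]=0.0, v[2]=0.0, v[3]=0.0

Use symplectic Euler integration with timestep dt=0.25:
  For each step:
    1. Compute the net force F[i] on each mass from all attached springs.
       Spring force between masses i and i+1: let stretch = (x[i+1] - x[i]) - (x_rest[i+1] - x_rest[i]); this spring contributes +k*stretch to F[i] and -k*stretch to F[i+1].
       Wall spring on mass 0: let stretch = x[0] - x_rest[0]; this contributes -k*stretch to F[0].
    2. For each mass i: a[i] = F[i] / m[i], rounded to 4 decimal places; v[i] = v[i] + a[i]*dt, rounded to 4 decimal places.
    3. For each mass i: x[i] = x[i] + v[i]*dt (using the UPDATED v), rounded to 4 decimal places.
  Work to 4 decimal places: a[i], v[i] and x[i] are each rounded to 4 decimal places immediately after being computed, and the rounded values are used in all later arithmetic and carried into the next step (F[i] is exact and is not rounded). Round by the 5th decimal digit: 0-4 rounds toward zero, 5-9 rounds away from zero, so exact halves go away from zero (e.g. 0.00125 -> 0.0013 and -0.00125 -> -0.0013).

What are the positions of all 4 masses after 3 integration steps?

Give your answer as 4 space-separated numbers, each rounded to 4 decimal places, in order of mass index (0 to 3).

Answer: 6.6485 8.4219 16.5449 19.7910

Derivation:
Step 0: x=[3.0000 11.0000 13.0000 22.0000] v=[2.0000 0.0000 0.0000 0.0000]
Step 1: x=[4.1250 10.2500 13.8750 21.5000] v=[4.5000 -3.0000 3.5000 -2.0000]
Step 2: x=[5.5000 9.1875 15.2500 20.6719] v=[5.5000 -4.2500 5.5000 -3.3125]
Step 3: x=[6.6485 8.4219 16.5449 19.7910] v=[4.5938 -3.0625 5.1797 -3.5235]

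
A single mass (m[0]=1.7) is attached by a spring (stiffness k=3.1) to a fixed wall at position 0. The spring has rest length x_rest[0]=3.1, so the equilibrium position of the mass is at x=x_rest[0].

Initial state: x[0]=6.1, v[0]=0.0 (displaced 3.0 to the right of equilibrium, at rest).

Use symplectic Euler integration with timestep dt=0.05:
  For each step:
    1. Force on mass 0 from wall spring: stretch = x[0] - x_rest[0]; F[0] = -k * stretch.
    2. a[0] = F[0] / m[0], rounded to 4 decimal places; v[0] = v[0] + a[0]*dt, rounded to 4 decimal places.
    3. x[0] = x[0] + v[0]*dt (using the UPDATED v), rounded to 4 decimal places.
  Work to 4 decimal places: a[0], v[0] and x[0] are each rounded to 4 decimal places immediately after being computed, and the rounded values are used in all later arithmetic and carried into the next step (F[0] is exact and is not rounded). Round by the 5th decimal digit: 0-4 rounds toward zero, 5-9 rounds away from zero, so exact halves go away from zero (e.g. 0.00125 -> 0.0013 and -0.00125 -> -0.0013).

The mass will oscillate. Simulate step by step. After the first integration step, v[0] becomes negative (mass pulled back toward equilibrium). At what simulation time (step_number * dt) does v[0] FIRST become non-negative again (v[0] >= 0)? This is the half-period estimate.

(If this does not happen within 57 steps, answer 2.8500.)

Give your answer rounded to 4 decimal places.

Answer: 2.3500

Derivation:
Step 0: x=[6.1000] v=[0.0000]
Step 1: x=[6.0863] v=[-0.2735]
Step 2: x=[6.0590] v=[-0.5458]
Step 3: x=[6.0182] v=[-0.8156]
Step 4: x=[5.9641] v=[-1.0817]
Step 5: x=[5.8970] v=[-1.3428]
Step 6: x=[5.8171] v=[-1.5978]
Step 7: x=[5.7248] v=[-1.8455]
Step 8: x=[5.6206] v=[-2.0848]
Step 9: x=[5.5049] v=[-2.3146]
Step 10: x=[5.3782] v=[-2.5339]
Step 11: x=[5.2411] v=[-2.7416]
Step 12: x=[5.0943] v=[-2.9368]
Step 13: x=[4.9384] v=[-3.1186]
Step 14: x=[4.7741] v=[-3.2862]
Step 15: x=[4.6022] v=[-3.4388]
Step 16: x=[4.4234] v=[-3.5758]
Step 17: x=[4.2386] v=[-3.6965]
Step 18: x=[4.0486] v=[-3.8003]
Step 19: x=[3.8543] v=[-3.8868]
Step 20: x=[3.6565] v=[-3.9556]
Step 21: x=[3.4562] v=[-4.0063]
Step 22: x=[3.2543] v=[-4.0388]
Step 23: x=[3.0517] v=[-4.0529]
Step 24: x=[2.8493] v=[-4.0485]
Step 25: x=[2.6480] v=[-4.0256]
Step 26: x=[2.4488] v=[-3.9844]
Step 27: x=[2.2526] v=[-3.9250]
Step 28: x=[2.0602] v=[-3.8477]
Step 29: x=[1.8726] v=[-3.7529]
Step 30: x=[1.6906] v=[-3.6410]
Step 31: x=[1.5150] v=[-3.5125]
Step 32: x=[1.3466] v=[-3.3680]
Step 33: x=[1.1862] v=[-3.2081]
Step 34: x=[1.0345] v=[-3.0336]
Step 35: x=[0.8922] v=[-2.8453]
Step 36: x=[0.7600] v=[-2.6440]
Step 37: x=[0.6385] v=[-2.4306]
Step 38: x=[0.5282] v=[-2.2062]
Step 39: x=[0.4296] v=[-1.9717]
Step 40: x=[0.3432] v=[-1.7282]
Step 41: x=[0.2694] v=[-1.4768]
Step 42: x=[0.2085] v=[-1.2187]
Step 43: x=[0.1607] v=[-0.9551]
Step 44: x=[0.1263] v=[-0.6871]
Step 45: x=[0.1055] v=[-0.4160]
Step 46: x=[0.0984] v=[-0.1430]
Step 47: x=[0.1049] v=[0.1307]
First v>=0 after going negative at step 47, time=2.3500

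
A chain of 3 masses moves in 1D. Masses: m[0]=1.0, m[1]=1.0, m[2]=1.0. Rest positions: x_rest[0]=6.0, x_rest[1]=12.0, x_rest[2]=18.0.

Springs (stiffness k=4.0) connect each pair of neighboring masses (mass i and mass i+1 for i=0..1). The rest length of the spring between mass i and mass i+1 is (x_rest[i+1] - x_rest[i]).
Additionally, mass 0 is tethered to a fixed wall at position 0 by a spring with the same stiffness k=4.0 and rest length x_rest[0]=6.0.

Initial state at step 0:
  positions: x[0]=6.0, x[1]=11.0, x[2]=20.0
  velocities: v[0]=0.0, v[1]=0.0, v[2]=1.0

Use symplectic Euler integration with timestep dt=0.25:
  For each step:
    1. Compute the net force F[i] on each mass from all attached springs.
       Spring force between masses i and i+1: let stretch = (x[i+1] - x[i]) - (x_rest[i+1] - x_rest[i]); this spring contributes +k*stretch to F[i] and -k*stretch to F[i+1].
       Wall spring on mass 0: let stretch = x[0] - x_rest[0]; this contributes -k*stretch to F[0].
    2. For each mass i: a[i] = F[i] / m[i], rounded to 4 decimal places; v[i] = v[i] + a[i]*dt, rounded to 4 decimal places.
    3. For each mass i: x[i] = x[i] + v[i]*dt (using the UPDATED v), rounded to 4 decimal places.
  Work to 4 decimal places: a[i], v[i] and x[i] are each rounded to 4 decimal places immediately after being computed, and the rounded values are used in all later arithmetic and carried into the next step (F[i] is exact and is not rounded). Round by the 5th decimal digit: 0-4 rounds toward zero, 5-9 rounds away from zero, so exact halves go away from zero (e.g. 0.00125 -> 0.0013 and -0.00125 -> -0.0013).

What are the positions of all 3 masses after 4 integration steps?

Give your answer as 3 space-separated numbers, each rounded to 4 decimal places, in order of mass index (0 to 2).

Answer: 6.9063 13.7188 17.7461

Derivation:
Step 0: x=[6.0000 11.0000 20.0000] v=[0.0000 0.0000 1.0000]
Step 1: x=[5.7500 12.0000 19.5000] v=[-1.0000 4.0000 -2.0000]
Step 2: x=[5.6250 13.3125 18.6250] v=[-0.5000 5.2500 -3.5000]
Step 3: x=[6.0156 14.0313 17.9219] v=[1.5625 2.8750 -2.8125]
Step 4: x=[6.9063 13.7188 17.7461] v=[3.5626 -1.2501 -0.7031]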